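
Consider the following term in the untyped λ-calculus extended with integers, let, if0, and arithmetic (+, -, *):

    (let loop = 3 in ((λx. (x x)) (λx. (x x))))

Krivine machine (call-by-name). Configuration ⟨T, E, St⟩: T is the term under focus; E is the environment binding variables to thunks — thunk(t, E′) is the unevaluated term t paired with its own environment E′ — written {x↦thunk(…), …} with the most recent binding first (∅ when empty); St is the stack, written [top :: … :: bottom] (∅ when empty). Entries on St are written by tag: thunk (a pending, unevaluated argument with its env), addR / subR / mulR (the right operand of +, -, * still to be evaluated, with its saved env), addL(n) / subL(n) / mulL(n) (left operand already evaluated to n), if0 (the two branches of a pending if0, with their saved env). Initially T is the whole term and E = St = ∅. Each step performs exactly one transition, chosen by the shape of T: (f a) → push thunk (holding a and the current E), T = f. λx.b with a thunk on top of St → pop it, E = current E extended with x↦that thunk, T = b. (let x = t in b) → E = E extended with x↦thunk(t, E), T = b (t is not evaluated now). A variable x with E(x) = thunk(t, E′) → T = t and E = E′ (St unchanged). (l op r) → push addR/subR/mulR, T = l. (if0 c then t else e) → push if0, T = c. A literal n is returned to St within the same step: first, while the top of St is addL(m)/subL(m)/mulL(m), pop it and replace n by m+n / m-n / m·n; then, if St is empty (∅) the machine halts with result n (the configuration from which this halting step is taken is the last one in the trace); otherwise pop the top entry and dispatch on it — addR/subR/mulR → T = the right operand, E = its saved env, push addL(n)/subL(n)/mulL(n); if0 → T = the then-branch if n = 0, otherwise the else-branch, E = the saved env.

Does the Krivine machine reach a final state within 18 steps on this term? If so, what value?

step 0: <T=(let loop = 3 in ((λx. (x x)) (λx. (x x)))), E=∅, St=∅>
step 1: <T=((λx. (x x)) (λx. (x x))), E={loop↦thunk(3, ∅)}, St=∅>
step 2: <T=(λx. (x x)), E={loop↦thunk(3, ∅)}, St=[thunk]>
step 3: <T=(x x), E={x↦thunk((λx. (x x)), {loop↦thunk(3, ∅)}), loop↦thunk(3, ∅)}, St=∅>
step 4: <T=x, E={x↦thunk((λx. (x x)), {loop↦thunk(3, ∅)}), loop↦thunk(3, ∅)}, St=[thunk]>
step 5: <T=(λx. (x x)), E={loop↦thunk(3, ∅)}, St=[thunk]>
step 6: <T=(x x), E={x↦thunk(x, {x↦thunk((λx. (x x)), {loop↦thunk(3, ∅)}), loop↦thunk(3, ∅)}), loop↦thunk(3, ∅)}, St=∅>
step 7: <T=x, E={x↦thunk(x, {x↦thunk((λx. (x x)), {loop↦thunk(3, ∅)}), loop↦thunk(3, ∅)}), loop↦thunk(3, ∅)}, St=[thunk]>
step 8: <T=x, E={x↦thunk((λx. (x x)), {loop↦thunk(3, ∅)}), loop↦thunk(3, ∅)}, St=[thunk]>
step 9: <T=(λx. (x x)), E={loop↦thunk(3, ∅)}, St=[thunk]>
step 10: <T=(x x), E={x↦thunk(x, {x↦thunk(x, {x↦thunk((λx. (x x)), {loop↦thunk(3, ∅)}), loop↦thunk(3, ∅)}), loop↦thunk(3, ∅)}), loop↦thunk(3, ∅)}, St=∅>
step 11: <T=x, E={x↦thunk(x, {x↦thunk(x, {x↦thunk((λx. (x x)), {loop↦thunk(3, ∅)}), loop↦thunk(3, ∅)}), loop↦thunk(3, ∅)}), loop↦thunk(3, ∅)}, St=[thunk]>
step 12: <T=x, E={x↦thunk(x, {x↦thunk((λx. (x x)), {loop↦thunk(3, ∅)}), loop↦thunk(3, ∅)}), loop↦thunk(3, ∅)}, St=[thunk]>
step 13: <T=x, E={x↦thunk((λx. (x x)), {loop↦thunk(3, ∅)}), loop↦thunk(3, ∅)}, St=[thunk]>
step 14: <T=(λx. (x x)), E={loop↦thunk(3, ∅)}, St=[thunk]>
step 15: <T=(x x), E={x↦thunk(x, {x↦thunk(x, {x↦thunk(x, {x↦thunk((λx. (x x)), {loop↦thunk(3, ∅)}), loop↦thunk(3, ∅)}), loop↦thunk(3, ∅)}), loop↦thunk(3, ∅)}), loop↦thunk(3, ∅)}, St=∅>
step 16: <T=x, E={x↦thunk(x, {x↦thunk(x, {x↦thunk(x, {x↦thunk((λx. (x x)), {loop↦thunk(3, ∅)}), loop↦thunk(3, ∅)}), loop↦thunk(3, ∅)}), loop↦thunk(3, ∅)}), loop↦thunk(3, ∅)}, St=[thunk]>
step 17: <T=x, E={x↦thunk(x, {x↦thunk(x, {x↦thunk((λx. (x x)), {loop↦thunk(3, ∅)}), loop↦thunk(3, ∅)}), loop↦thunk(3, ∅)}), loop↦thunk(3, ∅)}, St=[thunk]>
step 18: <T=x, E={x↦thunk(x, {x↦thunk((λx. (x x)), {loop↦thunk(3, ∅)}), loop↦thunk(3, ∅)}), loop↦thunk(3, ∅)}, St=[thunk]>
→ 18 transitions taken and the configuration is still not final: no result within 18 steps

Answer: DIVERGES (no final state within 18 steps)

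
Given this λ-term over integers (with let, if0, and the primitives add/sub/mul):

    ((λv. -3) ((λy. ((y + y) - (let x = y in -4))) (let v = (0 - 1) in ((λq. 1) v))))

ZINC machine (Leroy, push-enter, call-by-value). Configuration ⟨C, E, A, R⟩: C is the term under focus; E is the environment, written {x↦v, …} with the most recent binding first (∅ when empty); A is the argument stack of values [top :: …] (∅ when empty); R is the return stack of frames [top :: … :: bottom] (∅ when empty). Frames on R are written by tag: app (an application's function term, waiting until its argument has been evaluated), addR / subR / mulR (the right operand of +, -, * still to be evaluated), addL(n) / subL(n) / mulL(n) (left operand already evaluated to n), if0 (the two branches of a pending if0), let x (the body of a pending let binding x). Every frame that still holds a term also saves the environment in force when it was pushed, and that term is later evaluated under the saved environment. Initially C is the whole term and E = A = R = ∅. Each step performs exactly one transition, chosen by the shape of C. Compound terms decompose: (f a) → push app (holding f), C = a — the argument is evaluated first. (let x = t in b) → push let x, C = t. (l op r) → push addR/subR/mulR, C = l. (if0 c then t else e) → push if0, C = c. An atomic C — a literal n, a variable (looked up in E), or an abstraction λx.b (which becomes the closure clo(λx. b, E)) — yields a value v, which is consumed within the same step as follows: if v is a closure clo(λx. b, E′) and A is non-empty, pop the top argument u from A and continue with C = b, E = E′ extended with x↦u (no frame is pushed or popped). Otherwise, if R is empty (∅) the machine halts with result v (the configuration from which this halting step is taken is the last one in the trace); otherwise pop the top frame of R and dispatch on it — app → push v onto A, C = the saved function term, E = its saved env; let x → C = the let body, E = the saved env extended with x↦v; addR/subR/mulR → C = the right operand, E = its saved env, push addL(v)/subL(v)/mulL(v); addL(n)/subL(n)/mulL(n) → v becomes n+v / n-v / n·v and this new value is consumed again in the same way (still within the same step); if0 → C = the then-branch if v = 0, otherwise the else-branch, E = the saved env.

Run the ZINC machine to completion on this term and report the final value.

[0] [C=((λv. -3) ((λy. ((y + y) - (let x = y in -4))) (let v = (0 - 1) in ((λq. 1) v)))) | E=∅ | A=∅ | R=∅]
[1] [C=((λy. ((y + y) - (let x = y in -4))) (let v = (0 - 1) in ((λq. 1) v))) | E=∅ | A=∅ | R=[app]]
[2] [C=(let v = (0 - 1) in ((λq. 1) v)) | E=∅ | A=∅ | R=[app :: app]]
[3] [C=(0 - 1) | E=∅ | A=∅ | R=[let v :: app :: app]]
[4] [C=0 | E=∅ | A=∅ | R=[subR :: let v :: app :: app]]
[5] [C=1 | E=∅ | A=∅ | R=[subL(0) :: let v :: app :: app]]
[6] [C=((λq. 1) v) | E={v↦-1} | A=∅ | R=[app :: app]]
[7] [C=v | E={v↦-1} | A=∅ | R=[app :: app :: app]]
[8] [C=(λq. 1) | E={v↦-1} | A=[-1] | R=[app :: app]]
[9] [C=1 | E={q↦-1, v↦-1} | A=∅ | R=[app :: app]]
[10] [C=(λy. ((y + y) - (let x = y in -4))) | E=∅ | A=[1] | R=[app]]
[11] [C=((y + y) - (let x = y in -4)) | E={y↦1} | A=∅ | R=[app]]
[12] [C=(y + y) | E={y↦1} | A=∅ | R=[subR :: app]]
[13] [C=y | E={y↦1} | A=∅ | R=[addR :: subR :: app]]
[14] [C=y | E={y↦1} | A=∅ | R=[addL(1) :: subR :: app]]
[15] [C=(let x = y in -4) | E={y↦1} | A=∅ | R=[subL(2) :: app]]
[16] [C=y | E={y↦1} | A=∅ | R=[let x :: subL(2) :: app]]
[17] [C=-4 | E={x↦1, y↦1} | A=∅ | R=[subL(2) :: app]]
[18] [C=(λv. -3) | E=∅ | A=[6] | R=∅]
[19] [C=-3 | E={v↦6} | A=∅ | R=∅]
→ final value -3

Answer: -3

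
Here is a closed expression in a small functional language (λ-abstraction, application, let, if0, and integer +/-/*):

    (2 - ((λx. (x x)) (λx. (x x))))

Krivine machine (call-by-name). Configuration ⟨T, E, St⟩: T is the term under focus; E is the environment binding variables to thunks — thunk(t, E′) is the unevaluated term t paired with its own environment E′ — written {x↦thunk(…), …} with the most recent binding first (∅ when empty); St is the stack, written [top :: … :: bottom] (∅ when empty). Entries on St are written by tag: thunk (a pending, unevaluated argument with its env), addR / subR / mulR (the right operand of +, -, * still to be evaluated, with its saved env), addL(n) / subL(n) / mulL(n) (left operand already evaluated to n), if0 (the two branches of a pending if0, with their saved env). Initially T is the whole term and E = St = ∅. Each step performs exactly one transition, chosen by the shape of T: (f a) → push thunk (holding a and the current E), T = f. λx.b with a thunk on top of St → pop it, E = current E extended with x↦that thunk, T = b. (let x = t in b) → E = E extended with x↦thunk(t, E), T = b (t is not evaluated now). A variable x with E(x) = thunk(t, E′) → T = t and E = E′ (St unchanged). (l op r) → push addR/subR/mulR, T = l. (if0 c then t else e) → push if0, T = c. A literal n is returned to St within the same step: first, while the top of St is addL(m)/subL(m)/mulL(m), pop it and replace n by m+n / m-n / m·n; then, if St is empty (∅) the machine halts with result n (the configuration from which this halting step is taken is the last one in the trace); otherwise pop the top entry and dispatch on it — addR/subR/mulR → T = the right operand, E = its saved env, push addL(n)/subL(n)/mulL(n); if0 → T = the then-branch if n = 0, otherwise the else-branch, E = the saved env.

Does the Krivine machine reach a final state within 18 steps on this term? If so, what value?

Answer: DIVERGES (no final state within 18 steps)

Derivation:
step 0: [T=(2 - ((λx. (x x)) (λx. (x x)))) | E=∅ | St=∅]
step 1: [T=2 | E=∅ | St=[subR]]
step 2: [T=((λx. (x x)) (λx. (x x))) | E=∅ | St=[subL(2)]]
step 3: [T=(λx. (x x)) | E=∅ | St=[thunk :: subL(2)]]
step 4: [T=(x x) | E={x↦thunk((λx. (x x)), ∅)} | St=[subL(2)]]
step 5: [T=x | E={x↦thunk((λx. (x x)), ∅)} | St=[thunk :: subL(2)]]
step 6: [T=(λx. (x x)) | E=∅ | St=[thunk :: subL(2)]]
step 7: [T=(x x) | E={x↦thunk(x, {x↦thunk((λx. (x x)), ∅)})} | St=[subL(2)]]
step 8: [T=x | E={x↦thunk(x, {x↦thunk((λx. (x x)), ∅)})} | St=[thunk :: subL(2)]]
step 9: [T=x | E={x↦thunk((λx. (x x)), ∅)} | St=[thunk :: subL(2)]]
step 10: [T=(λx. (x x)) | E=∅ | St=[thunk :: subL(2)]]
step 11: [T=(x x) | E={x↦thunk(x, {x↦thunk(x, {x↦thunk((λx. (x x)), ∅)})})} | St=[subL(2)]]
step 12: [T=x | E={x↦thunk(x, {x↦thunk(x, {x↦thunk((λx. (x x)), ∅)})})} | St=[thunk :: subL(2)]]
step 13: [T=x | E={x↦thunk(x, {x↦thunk((λx. (x x)), ∅)})} | St=[thunk :: subL(2)]]
step 14: [T=x | E={x↦thunk((λx. (x x)), ∅)} | St=[thunk :: subL(2)]]
step 15: [T=(λx. (x x)) | E=∅ | St=[thunk :: subL(2)]]
step 16: [T=(x x) | E={x↦thunk(x, {x↦thunk(x, {x↦thunk(x, {x↦thunk((λx. (x x)), ∅)})})})} | St=[subL(2)]]
step 17: [T=x | E={x↦thunk(x, {x↦thunk(x, {x↦thunk(x, {x↦thunk((λx. (x x)), ∅)})})})} | St=[thunk :: subL(2)]]
step 18: [T=x | E={x↦thunk(x, {x↦thunk(x, {x↦thunk((λx. (x x)), ∅)})})} | St=[thunk :: subL(2)]]
→ 18 transitions taken and the configuration is still not final: no result within 18 steps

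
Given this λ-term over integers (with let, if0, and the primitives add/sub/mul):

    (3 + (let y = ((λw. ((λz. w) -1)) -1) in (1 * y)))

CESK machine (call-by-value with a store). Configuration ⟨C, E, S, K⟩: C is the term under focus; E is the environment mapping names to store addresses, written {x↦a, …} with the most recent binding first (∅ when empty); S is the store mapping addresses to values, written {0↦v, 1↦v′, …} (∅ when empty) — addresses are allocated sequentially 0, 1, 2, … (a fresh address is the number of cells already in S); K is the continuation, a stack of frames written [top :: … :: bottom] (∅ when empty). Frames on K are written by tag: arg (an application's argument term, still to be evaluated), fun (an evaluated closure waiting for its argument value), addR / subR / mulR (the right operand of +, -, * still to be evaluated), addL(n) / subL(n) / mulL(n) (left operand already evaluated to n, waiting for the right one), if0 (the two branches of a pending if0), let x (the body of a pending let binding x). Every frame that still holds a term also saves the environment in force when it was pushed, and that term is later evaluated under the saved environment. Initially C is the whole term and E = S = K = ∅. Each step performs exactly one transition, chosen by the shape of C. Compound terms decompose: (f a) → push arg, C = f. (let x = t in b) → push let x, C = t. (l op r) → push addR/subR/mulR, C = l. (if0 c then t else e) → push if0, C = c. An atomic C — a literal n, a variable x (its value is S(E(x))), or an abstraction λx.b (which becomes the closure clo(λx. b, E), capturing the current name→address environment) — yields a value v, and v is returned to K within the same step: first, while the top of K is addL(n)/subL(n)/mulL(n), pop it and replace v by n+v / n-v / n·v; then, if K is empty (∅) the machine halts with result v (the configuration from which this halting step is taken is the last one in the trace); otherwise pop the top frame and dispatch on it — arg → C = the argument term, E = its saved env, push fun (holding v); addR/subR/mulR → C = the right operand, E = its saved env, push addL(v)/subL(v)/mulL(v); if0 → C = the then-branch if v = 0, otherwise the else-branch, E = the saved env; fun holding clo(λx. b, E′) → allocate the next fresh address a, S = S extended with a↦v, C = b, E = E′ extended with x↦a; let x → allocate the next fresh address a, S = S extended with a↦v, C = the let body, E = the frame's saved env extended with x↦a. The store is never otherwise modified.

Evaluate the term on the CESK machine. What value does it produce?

0. <C=(3 + (let y = ((λw. ((λz. w) -1)) -1) in (1 * y))), E=∅, S=∅, K=∅>
1. <C=3, E=∅, S=∅, K=[addR]>
2. <C=(let y = ((λw. ((λz. w) -1)) -1) in (1 * y)), E=∅, S=∅, K=[addL(3)]>
3. <C=((λw. ((λz. w) -1)) -1), E=∅, S=∅, K=[let y :: addL(3)]>
4. <C=(λw. ((λz. w) -1)), E=∅, S=∅, K=[arg :: let y :: addL(3)]>
5. <C=-1, E=∅, S=∅, K=[fun :: let y :: addL(3)]>
6. <C=((λz. w) -1), E={w↦0}, S={0↦-1}, K=[let y :: addL(3)]>
7. <C=(λz. w), E={w↦0}, S={0↦-1}, K=[arg :: let y :: addL(3)]>
8. <C=-1, E={w↦0}, S={0↦-1}, K=[fun :: let y :: addL(3)]>
9. <C=w, E={z↦1, w↦0}, S={0↦-1, 1↦-1}, K=[let y :: addL(3)]>
10. <C=(1 * y), E={y↦2}, S={0↦-1, 1↦-1, 2↦-1}, K=[addL(3)]>
11. <C=1, E={y↦2}, S={0↦-1, 1↦-1, 2↦-1}, K=[mulR :: addL(3)]>
12. <C=y, E={y↦2}, S={0↦-1, 1↦-1, 2↦-1}, K=[mulL(1) :: addL(3)]>
→ final value 2

Answer: 2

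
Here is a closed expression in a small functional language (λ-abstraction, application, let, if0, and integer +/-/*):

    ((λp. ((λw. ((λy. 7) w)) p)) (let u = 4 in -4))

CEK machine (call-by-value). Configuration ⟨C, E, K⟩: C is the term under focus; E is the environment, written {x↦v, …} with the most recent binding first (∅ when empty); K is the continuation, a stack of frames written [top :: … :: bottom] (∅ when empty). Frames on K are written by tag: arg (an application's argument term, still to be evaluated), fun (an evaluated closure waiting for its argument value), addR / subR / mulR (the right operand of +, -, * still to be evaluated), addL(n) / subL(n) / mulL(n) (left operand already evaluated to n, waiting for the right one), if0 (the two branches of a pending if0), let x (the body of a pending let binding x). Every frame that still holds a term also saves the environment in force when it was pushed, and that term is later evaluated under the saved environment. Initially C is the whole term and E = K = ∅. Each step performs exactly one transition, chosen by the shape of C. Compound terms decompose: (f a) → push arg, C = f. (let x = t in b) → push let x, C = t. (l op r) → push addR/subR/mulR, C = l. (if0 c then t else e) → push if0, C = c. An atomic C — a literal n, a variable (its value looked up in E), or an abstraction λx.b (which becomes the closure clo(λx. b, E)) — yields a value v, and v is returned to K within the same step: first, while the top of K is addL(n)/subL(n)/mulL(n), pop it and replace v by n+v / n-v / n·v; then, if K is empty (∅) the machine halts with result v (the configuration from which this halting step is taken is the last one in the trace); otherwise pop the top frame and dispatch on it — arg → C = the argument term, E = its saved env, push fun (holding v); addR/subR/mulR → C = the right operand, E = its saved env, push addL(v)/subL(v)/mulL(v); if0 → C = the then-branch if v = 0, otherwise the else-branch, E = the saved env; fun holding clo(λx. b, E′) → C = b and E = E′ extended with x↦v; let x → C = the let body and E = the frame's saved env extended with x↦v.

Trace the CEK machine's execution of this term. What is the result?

Answer: 7

Execution trace:
t=0: [C=((λp. ((λw. ((λy. 7) w)) p)) (let u = 4 in -4)) | E=∅ | K=∅]
t=1: [C=(λp. ((λw. ((λy. 7) w)) p)) | E=∅ | K=[arg]]
t=2: [C=(let u = 4 in -4) | E=∅ | K=[fun]]
t=3: [C=4 | E=∅ | K=[let u :: fun]]
t=4: [C=-4 | E={u↦4} | K=[fun]]
t=5: [C=((λw. ((λy. 7) w)) p) | E={p↦-4} | K=∅]
t=6: [C=(λw. ((λy. 7) w)) | E={p↦-4} | K=[arg]]
t=7: [C=p | E={p↦-4} | K=[fun]]
t=8: [C=((λy. 7) w) | E={w↦-4, p↦-4} | K=∅]
t=9: [C=(λy. 7) | E={w↦-4, p↦-4} | K=[arg]]
t=10: [C=w | E={w↦-4, p↦-4} | K=[fun]]
t=11: [C=7 | E={y↦-4, w↦-4, p↦-4} | K=∅]
→ final value 7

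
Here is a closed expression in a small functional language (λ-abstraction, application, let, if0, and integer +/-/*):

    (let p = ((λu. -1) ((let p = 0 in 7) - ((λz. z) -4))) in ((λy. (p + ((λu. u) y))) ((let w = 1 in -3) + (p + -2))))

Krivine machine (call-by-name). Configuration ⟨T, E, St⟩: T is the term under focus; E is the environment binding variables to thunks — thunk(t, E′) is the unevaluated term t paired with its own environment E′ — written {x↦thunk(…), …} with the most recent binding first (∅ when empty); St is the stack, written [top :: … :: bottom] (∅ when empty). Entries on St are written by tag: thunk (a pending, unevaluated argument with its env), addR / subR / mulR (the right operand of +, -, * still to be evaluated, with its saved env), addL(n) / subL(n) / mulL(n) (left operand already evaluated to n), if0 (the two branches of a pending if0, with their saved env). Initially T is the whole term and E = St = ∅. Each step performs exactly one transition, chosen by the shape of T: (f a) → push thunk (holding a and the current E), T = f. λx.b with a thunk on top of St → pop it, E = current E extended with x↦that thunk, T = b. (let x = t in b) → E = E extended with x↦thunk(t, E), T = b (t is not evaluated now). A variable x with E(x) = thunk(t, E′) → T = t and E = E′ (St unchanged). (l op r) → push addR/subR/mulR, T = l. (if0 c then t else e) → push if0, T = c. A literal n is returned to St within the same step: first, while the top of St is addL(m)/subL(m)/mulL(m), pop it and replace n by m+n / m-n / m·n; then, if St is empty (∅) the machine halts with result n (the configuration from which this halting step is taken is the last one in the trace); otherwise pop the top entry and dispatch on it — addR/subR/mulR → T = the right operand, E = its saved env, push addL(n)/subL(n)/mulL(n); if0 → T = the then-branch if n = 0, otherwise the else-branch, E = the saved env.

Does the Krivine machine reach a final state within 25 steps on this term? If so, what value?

Answer: -7

Execution trace:
[0] ⟨T=(let p = ((λu. -1) ((let p = 0 in 7) - ((λz. z) -4))) in ((λy. (p + ((λu. u) y))) ((let w = 1 in -3) + (p + -2)))); E=∅; St=∅⟩
[1] ⟨T=((λy. (p + ((λu. u) y))) ((let w = 1 in -3) + (p + -2))); E={p↦thunk(((λu. -1) ((let p = 0 in 7) - ((λz. z) -4))), ∅)}; St=∅⟩
[2] ⟨T=(λy. (p + ((λu. u) y))); E={p↦thunk(((λu. -1) ((let p = 0 in 7) - ((λz. z) -4))), ∅)}; St=[thunk]⟩
[3] ⟨T=(p + ((λu. u) y)); E={y↦thunk(((let w = 1 in -3) + (p + -2)), {p↦thunk(((λu. -1) ((let p = 0 in 7) - ((λz. z) -4))), ∅)}), p↦thunk(((λu. -1) ((let p = 0 in 7) - ((λz. z) -4))), ∅)}; St=∅⟩
[4] ⟨T=p; E={y↦thunk(((let w = 1 in -3) + (p + -2)), {p↦thunk(((λu. -1) ((let p = 0 in 7) - ((λz. z) -4))), ∅)}), p↦thunk(((λu. -1) ((let p = 0 in 7) - ((λz. z) -4))), ∅)}; St=[addR]⟩
[5] ⟨T=((λu. -1) ((let p = 0 in 7) - ((λz. z) -4))); E=∅; St=[addR]⟩
[6] ⟨T=(λu. -1); E=∅; St=[thunk :: addR]⟩
[7] ⟨T=-1; E={u↦thunk(((let p = 0 in 7) - ((λz. z) -4)), ∅)}; St=[addR]⟩
[8] ⟨T=((λu. u) y); E={y↦thunk(((let w = 1 in -3) + (p + -2)), {p↦thunk(((λu. -1) ((let p = 0 in 7) - ((λz. z) -4))), ∅)}), p↦thunk(((λu. -1) ((let p = 0 in 7) - ((λz. z) -4))), ∅)}; St=[addL(-1)]⟩
[9] ⟨T=(λu. u); E={y↦thunk(((let w = 1 in -3) + (p + -2)), {p↦thunk(((λu. -1) ((let p = 0 in 7) - ((λz. z) -4))), ∅)}), p↦thunk(((λu. -1) ((let p = 0 in 7) - ((λz. z) -4))), ∅)}; St=[thunk :: addL(-1)]⟩
[10] ⟨T=u; E={u↦thunk(y, {y↦thunk(((let w = 1 in -3) + (p + -2)), {p↦thunk(((λu. -1) ((let p = 0 in 7) - ((λz. z) -4))), ∅)}), p↦thunk(((λu. -1) ((let p = 0 in 7) - ((λz. z) -4))), ∅)}), y↦thunk(((let w = 1 in -3) + (p + -2)), {p↦thunk(((λu. -1) ((let p = 0 in 7) - ((λz. z) -4))), ∅)}), p↦thunk(((λu. -1) ((let p = 0 in 7) - ((λz. z) -4))), ∅)}; St=[addL(-1)]⟩
[11] ⟨T=y; E={y↦thunk(((let w = 1 in -3) + (p + -2)), {p↦thunk(((λu. -1) ((let p = 0 in 7) - ((λz. z) -4))), ∅)}), p↦thunk(((λu. -1) ((let p = 0 in 7) - ((λz. z) -4))), ∅)}; St=[addL(-1)]⟩
[12] ⟨T=((let w = 1 in -3) + (p + -2)); E={p↦thunk(((λu. -1) ((let p = 0 in 7) - ((λz. z) -4))), ∅)}; St=[addL(-1)]⟩
[13] ⟨T=(let w = 1 in -3); E={p↦thunk(((λu. -1) ((let p = 0 in 7) - ((λz. z) -4))), ∅)}; St=[addR :: addL(-1)]⟩
[14] ⟨T=-3; E={w↦thunk(1, {p↦thunk(((λu. -1) ((let p = 0 in 7) - ((λz. z) -4))), ∅)}), p↦thunk(((λu. -1) ((let p = 0 in 7) - ((λz. z) -4))), ∅)}; St=[addR :: addL(-1)]⟩
[15] ⟨T=(p + -2); E={p↦thunk(((λu. -1) ((let p = 0 in 7) - ((λz. z) -4))), ∅)}; St=[addL(-3) :: addL(-1)]⟩
[16] ⟨T=p; E={p↦thunk(((λu. -1) ((let p = 0 in 7) - ((λz. z) -4))), ∅)}; St=[addR :: addL(-3) :: addL(-1)]⟩
[17] ⟨T=((λu. -1) ((let p = 0 in 7) - ((λz. z) -4))); E=∅; St=[addR :: addL(-3) :: addL(-1)]⟩
[18] ⟨T=(λu. -1); E=∅; St=[thunk :: addR :: addL(-3) :: addL(-1)]⟩
[19] ⟨T=-1; E={u↦thunk(((let p = 0 in 7) - ((λz. z) -4)), ∅)}; St=[addR :: addL(-3) :: addL(-1)]⟩
[20] ⟨T=-2; E={p↦thunk(((λu. -1) ((let p = 0 in 7) - ((λz. z) -4))), ∅)}; St=[addL(-1) :: addL(-3) :: addL(-1)]⟩
→ final value -7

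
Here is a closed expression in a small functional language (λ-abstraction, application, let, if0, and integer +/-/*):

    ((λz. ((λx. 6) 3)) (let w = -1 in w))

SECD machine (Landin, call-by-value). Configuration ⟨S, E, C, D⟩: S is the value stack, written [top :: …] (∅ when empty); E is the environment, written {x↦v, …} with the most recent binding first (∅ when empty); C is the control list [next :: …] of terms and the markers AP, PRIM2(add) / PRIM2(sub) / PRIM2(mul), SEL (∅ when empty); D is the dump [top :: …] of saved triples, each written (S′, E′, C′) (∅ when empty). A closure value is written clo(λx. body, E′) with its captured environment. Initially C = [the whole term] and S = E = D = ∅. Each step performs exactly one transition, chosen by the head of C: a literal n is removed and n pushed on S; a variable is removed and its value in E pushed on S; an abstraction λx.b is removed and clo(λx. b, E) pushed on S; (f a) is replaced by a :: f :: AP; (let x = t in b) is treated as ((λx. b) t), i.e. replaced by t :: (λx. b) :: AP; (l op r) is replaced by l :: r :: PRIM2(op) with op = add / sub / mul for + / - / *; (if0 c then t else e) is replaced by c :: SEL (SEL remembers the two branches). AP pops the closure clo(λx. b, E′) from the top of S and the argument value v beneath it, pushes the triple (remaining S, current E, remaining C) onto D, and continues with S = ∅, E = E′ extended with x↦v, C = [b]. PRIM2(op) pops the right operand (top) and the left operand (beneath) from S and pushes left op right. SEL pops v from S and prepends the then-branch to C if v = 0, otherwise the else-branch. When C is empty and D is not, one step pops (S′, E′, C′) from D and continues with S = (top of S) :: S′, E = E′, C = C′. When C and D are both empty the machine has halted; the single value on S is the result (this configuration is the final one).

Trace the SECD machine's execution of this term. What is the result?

Answer: 6

Execution trace:
t=0: <S=∅, E=∅, C=[((λz. ((λx. 6) 3)) (let w = -1 in w))], D=∅>
t=1: <S=∅, E=∅, C=[(let w = -1 in w) :: (λz. ((λx. 6) 3)) :: AP], D=∅>
t=2: <S=∅, E=∅, C=[-1 :: (λw. w) :: AP :: (λz. ((λx. 6) 3)) :: AP], D=∅>
t=3: <S=[-1], E=∅, C=[(λw. w) :: AP :: (λz. ((λx. 6) 3)) :: AP], D=∅>
t=4: <S=[clo(λw. w, ∅) :: -1], E=∅, C=[AP :: (λz. ((λx. 6) 3)) :: AP], D=∅>
t=5: <S=∅, E={w↦-1}, C=[w], D=[(∅, ∅, [(λz. ((λx. 6) 3)) :: AP])]>
t=6: <S=[-1], E={w↦-1}, C=∅, D=[(∅, ∅, [(λz. ((λx. 6) 3)) :: AP])]>
t=7: <S=[-1], E=∅, C=[(λz. ((λx. 6) 3)) :: AP], D=∅>
t=8: <S=[clo(λz. ((λx. 6) 3), ∅) :: -1], E=∅, C=[AP], D=∅>
t=9: <S=∅, E={z↦-1}, C=[((λx. 6) 3)], D=[(∅, ∅, ∅)]>
t=10: <S=∅, E={z↦-1}, C=[3 :: (λx. 6) :: AP], D=[(∅, ∅, ∅)]>
t=11: <S=[3], E={z↦-1}, C=[(λx. 6) :: AP], D=[(∅, ∅, ∅)]>
t=12: <S=[clo(λx. 6, {z↦-1}) :: 3], E={z↦-1}, C=[AP], D=[(∅, ∅, ∅)]>
t=13: <S=∅, E={x↦3, z↦-1}, C=[6], D=[(∅, {z↦-1}, ∅) :: (∅, ∅, ∅)]>
t=14: <S=[6], E={x↦3, z↦-1}, C=∅, D=[(∅, {z↦-1}, ∅) :: (∅, ∅, ∅)]>
t=15: <S=[6], E={z↦-1}, C=∅, D=[(∅, ∅, ∅)]>
t=16: <S=[6], E=∅, C=∅, D=∅>
→ final value 6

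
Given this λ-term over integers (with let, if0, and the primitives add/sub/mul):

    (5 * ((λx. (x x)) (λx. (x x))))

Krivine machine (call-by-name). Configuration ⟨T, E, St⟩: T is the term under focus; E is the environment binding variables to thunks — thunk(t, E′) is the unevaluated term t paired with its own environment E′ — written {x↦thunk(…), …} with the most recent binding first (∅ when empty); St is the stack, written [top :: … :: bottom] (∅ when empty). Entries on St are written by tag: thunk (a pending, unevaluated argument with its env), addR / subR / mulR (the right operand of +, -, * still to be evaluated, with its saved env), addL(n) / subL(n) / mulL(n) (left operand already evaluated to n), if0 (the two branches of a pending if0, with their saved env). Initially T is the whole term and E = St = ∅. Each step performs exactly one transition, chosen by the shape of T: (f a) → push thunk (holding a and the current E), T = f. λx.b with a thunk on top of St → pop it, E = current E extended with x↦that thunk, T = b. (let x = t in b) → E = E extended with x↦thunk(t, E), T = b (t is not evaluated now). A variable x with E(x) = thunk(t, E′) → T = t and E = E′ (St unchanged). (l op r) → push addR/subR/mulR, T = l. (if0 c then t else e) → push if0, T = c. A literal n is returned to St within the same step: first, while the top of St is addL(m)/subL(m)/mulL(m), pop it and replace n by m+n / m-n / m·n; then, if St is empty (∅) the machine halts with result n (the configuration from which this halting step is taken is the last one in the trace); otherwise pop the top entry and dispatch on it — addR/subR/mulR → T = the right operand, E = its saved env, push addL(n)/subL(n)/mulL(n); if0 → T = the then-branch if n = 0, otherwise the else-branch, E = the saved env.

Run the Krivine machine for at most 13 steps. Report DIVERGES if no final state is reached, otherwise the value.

0. ⟨T=(5 * ((λx. (x x)) (λx. (x x)))); E=∅; St=∅⟩
1. ⟨T=5; E=∅; St=[mulR]⟩
2. ⟨T=((λx. (x x)) (λx. (x x))); E=∅; St=[mulL(5)]⟩
3. ⟨T=(λx. (x x)); E=∅; St=[thunk :: mulL(5)]⟩
4. ⟨T=(x x); E={x↦thunk((λx. (x x)), ∅)}; St=[mulL(5)]⟩
5. ⟨T=x; E={x↦thunk((λx. (x x)), ∅)}; St=[thunk :: mulL(5)]⟩
6. ⟨T=(λx. (x x)); E=∅; St=[thunk :: mulL(5)]⟩
7. ⟨T=(x x); E={x↦thunk(x, {x↦thunk((λx. (x x)), ∅)})}; St=[mulL(5)]⟩
8. ⟨T=x; E={x↦thunk(x, {x↦thunk((λx. (x x)), ∅)})}; St=[thunk :: mulL(5)]⟩
9. ⟨T=x; E={x↦thunk((λx. (x x)), ∅)}; St=[thunk :: mulL(5)]⟩
10. ⟨T=(λx. (x x)); E=∅; St=[thunk :: mulL(5)]⟩
11. ⟨T=(x x); E={x↦thunk(x, {x↦thunk(x, {x↦thunk((λx. (x x)), ∅)})})}; St=[mulL(5)]⟩
12. ⟨T=x; E={x↦thunk(x, {x↦thunk(x, {x↦thunk((λx. (x x)), ∅)})})}; St=[thunk :: mulL(5)]⟩
13. ⟨T=x; E={x↦thunk(x, {x↦thunk((λx. (x x)), ∅)})}; St=[thunk :: mulL(5)]⟩
→ 13 transitions taken and the configuration is still not final: no result within 13 steps

Answer: DIVERGES (no final state within 13 steps)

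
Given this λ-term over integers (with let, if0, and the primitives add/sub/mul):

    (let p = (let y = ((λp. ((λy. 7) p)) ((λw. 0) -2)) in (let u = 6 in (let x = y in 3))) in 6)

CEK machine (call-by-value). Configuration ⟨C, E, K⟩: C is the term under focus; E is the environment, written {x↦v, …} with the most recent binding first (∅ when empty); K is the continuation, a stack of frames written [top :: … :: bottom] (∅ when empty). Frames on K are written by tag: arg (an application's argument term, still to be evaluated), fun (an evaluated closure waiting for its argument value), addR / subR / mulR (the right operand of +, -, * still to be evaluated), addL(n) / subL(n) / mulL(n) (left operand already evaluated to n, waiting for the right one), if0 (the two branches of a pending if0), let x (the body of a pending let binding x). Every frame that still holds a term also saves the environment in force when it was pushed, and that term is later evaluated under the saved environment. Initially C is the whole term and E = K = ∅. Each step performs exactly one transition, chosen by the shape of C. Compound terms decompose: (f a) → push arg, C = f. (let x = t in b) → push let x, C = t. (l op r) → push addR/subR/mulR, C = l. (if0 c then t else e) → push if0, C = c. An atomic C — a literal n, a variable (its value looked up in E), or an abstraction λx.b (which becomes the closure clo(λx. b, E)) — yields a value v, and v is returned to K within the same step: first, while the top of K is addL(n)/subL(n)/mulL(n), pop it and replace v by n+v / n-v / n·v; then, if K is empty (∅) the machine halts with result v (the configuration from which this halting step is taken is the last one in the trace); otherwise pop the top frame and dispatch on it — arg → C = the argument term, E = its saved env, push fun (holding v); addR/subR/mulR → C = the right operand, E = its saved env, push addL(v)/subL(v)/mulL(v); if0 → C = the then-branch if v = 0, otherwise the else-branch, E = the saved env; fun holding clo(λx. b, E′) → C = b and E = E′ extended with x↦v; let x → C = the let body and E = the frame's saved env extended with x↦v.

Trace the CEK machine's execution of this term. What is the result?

t=0: <C=(let p = (let y = ((λp. ((λy. 7) p)) ((λw. 0) -2)) in (let u = 6 in (let x = y in 3))) in 6), E=∅, K=∅>
t=1: <C=(let y = ((λp. ((λy. 7) p)) ((λw. 0) -2)) in (let u = 6 in (let x = y in 3))), E=∅, K=[let p]>
t=2: <C=((λp. ((λy. 7) p)) ((λw. 0) -2)), E=∅, K=[let y :: let p]>
t=3: <C=(λp. ((λy. 7) p)), E=∅, K=[arg :: let y :: let p]>
t=4: <C=((λw. 0) -2), E=∅, K=[fun :: let y :: let p]>
t=5: <C=(λw. 0), E=∅, K=[arg :: fun :: let y :: let p]>
t=6: <C=-2, E=∅, K=[fun :: fun :: let y :: let p]>
t=7: <C=0, E={w↦-2}, K=[fun :: let y :: let p]>
t=8: <C=((λy. 7) p), E={p↦0}, K=[let y :: let p]>
t=9: <C=(λy. 7), E={p↦0}, K=[arg :: let y :: let p]>
t=10: <C=p, E={p↦0}, K=[fun :: let y :: let p]>
t=11: <C=7, E={y↦0, p↦0}, K=[let y :: let p]>
t=12: <C=(let u = 6 in (let x = y in 3)), E={y↦7}, K=[let p]>
t=13: <C=6, E={y↦7}, K=[let u :: let p]>
t=14: <C=(let x = y in 3), E={u↦6, y↦7}, K=[let p]>
t=15: <C=y, E={u↦6, y↦7}, K=[let x :: let p]>
t=16: <C=3, E={x↦7, u↦6, y↦7}, K=[let p]>
t=17: <C=6, E={p↦3}, K=∅>
→ final value 6

Answer: 6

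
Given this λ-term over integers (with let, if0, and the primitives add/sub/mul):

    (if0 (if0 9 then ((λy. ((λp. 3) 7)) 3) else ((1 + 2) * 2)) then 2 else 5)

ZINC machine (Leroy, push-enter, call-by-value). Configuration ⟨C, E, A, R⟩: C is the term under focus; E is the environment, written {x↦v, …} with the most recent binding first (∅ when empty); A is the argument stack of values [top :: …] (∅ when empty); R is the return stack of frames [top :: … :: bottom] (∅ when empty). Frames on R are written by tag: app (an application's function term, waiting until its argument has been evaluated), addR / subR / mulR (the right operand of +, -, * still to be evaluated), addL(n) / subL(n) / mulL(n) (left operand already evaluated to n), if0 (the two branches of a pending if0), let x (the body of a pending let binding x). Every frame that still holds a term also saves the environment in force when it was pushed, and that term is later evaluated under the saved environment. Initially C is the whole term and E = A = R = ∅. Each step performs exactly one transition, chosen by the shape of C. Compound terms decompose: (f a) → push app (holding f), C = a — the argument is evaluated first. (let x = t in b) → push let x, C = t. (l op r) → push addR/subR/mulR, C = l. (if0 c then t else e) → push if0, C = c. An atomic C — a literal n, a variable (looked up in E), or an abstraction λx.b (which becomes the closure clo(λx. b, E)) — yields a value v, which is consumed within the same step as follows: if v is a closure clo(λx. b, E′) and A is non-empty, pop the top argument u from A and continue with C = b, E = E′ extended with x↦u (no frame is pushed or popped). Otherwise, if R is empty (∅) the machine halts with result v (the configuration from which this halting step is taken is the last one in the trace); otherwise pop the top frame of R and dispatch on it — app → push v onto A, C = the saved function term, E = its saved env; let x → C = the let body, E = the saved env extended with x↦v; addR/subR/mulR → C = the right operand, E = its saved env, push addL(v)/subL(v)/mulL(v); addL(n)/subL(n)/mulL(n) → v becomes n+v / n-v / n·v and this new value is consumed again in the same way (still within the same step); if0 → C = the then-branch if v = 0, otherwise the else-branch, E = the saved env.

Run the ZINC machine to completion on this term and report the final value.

Answer: 5

Execution trace:
0. [C=(if0 (if0 9 then ((λy. ((λp. 3) 7)) 3) else ((1 + 2) * 2)) then 2 else 5) | E=∅ | A=∅ | R=∅]
1. [C=(if0 9 then ((λy. ((λp. 3) 7)) 3) else ((1 + 2) * 2)) | E=∅ | A=∅ | R=[if0]]
2. [C=9 | E=∅ | A=∅ | R=[if0 :: if0]]
3. [C=((1 + 2) * 2) | E=∅ | A=∅ | R=[if0]]
4. [C=(1 + 2) | E=∅ | A=∅ | R=[mulR :: if0]]
5. [C=1 | E=∅ | A=∅ | R=[addR :: mulR :: if0]]
6. [C=2 | E=∅ | A=∅ | R=[addL(1) :: mulR :: if0]]
7. [C=2 | E=∅ | A=∅ | R=[mulL(3) :: if0]]
8. [C=5 | E=∅ | A=∅ | R=∅]
→ final value 5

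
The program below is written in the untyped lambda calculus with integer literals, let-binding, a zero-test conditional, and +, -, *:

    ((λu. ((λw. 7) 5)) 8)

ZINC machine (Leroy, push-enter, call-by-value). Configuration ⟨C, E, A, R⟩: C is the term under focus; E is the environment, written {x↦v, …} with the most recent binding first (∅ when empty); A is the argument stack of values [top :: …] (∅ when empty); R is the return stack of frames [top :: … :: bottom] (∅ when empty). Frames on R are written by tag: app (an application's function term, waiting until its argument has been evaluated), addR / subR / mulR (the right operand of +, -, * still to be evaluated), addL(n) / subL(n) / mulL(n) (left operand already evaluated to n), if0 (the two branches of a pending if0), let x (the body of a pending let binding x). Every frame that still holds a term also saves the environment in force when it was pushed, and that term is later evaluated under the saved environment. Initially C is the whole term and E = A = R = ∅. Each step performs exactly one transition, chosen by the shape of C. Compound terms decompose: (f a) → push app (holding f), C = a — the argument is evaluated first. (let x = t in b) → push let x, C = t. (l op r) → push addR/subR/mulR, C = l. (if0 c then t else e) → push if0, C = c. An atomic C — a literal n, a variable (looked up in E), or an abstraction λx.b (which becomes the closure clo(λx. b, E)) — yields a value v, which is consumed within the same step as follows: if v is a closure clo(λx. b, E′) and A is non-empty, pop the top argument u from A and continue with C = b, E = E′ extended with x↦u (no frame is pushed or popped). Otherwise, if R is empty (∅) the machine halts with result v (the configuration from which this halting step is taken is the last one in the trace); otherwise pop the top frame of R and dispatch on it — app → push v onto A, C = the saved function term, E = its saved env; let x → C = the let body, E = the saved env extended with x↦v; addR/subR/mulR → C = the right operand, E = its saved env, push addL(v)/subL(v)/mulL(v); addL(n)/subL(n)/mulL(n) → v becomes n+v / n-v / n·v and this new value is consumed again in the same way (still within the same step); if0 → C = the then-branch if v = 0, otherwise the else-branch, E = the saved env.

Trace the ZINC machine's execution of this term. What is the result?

Answer: 7

Derivation:
t=0: ⟨C=((λu. ((λw. 7) 5)) 8); E=∅; A=∅; R=∅⟩
t=1: ⟨C=8; E=∅; A=∅; R=[app]⟩
t=2: ⟨C=(λu. ((λw. 7) 5)); E=∅; A=[8]; R=∅⟩
t=3: ⟨C=((λw. 7) 5); E={u↦8}; A=∅; R=∅⟩
t=4: ⟨C=5; E={u↦8}; A=∅; R=[app]⟩
t=5: ⟨C=(λw. 7); E={u↦8}; A=[5]; R=∅⟩
t=6: ⟨C=7; E={w↦5, u↦8}; A=∅; R=∅⟩
→ final value 7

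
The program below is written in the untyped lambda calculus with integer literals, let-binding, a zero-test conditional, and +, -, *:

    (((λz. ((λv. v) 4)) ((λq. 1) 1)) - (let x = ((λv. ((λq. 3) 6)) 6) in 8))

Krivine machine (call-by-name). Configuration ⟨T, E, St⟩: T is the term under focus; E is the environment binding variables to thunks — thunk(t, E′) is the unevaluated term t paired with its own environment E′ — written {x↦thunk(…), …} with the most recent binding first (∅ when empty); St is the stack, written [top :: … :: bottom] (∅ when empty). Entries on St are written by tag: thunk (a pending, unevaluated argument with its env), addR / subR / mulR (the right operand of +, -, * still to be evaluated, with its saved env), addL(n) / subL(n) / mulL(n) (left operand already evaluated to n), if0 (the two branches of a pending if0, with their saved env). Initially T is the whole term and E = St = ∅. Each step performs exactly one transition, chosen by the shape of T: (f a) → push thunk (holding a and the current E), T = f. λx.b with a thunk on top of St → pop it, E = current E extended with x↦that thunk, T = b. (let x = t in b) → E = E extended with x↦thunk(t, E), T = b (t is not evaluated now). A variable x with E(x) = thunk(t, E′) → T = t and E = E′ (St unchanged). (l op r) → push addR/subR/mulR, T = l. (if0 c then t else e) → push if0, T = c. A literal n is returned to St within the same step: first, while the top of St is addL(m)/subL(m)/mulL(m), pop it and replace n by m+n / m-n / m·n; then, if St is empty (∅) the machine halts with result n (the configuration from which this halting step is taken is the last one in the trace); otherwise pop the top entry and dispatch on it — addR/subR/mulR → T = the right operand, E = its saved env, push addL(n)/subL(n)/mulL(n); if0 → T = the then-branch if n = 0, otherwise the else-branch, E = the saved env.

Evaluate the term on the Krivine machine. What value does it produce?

Answer: -4

Derivation:
0. ⟨T=(((λz. ((λv. v) 4)) ((λq. 1) 1)) - (let x = ((λv. ((λq. 3) 6)) 6) in 8)); E=∅; St=∅⟩
1. ⟨T=((λz. ((λv. v) 4)) ((λq. 1) 1)); E=∅; St=[subR]⟩
2. ⟨T=(λz. ((λv. v) 4)); E=∅; St=[thunk :: subR]⟩
3. ⟨T=((λv. v) 4); E={z↦thunk(((λq. 1) 1), ∅)}; St=[subR]⟩
4. ⟨T=(λv. v); E={z↦thunk(((λq. 1) 1), ∅)}; St=[thunk :: subR]⟩
5. ⟨T=v; E={v↦thunk(4, {z↦thunk(((λq. 1) 1), ∅)}), z↦thunk(((λq. 1) 1), ∅)}; St=[subR]⟩
6. ⟨T=4; E={z↦thunk(((λq. 1) 1), ∅)}; St=[subR]⟩
7. ⟨T=(let x = ((λv. ((λq. 3) 6)) 6) in 8); E=∅; St=[subL(4)]⟩
8. ⟨T=8; E={x↦thunk(((λv. ((λq. 3) 6)) 6), ∅)}; St=[subL(4)]⟩
→ final value -4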